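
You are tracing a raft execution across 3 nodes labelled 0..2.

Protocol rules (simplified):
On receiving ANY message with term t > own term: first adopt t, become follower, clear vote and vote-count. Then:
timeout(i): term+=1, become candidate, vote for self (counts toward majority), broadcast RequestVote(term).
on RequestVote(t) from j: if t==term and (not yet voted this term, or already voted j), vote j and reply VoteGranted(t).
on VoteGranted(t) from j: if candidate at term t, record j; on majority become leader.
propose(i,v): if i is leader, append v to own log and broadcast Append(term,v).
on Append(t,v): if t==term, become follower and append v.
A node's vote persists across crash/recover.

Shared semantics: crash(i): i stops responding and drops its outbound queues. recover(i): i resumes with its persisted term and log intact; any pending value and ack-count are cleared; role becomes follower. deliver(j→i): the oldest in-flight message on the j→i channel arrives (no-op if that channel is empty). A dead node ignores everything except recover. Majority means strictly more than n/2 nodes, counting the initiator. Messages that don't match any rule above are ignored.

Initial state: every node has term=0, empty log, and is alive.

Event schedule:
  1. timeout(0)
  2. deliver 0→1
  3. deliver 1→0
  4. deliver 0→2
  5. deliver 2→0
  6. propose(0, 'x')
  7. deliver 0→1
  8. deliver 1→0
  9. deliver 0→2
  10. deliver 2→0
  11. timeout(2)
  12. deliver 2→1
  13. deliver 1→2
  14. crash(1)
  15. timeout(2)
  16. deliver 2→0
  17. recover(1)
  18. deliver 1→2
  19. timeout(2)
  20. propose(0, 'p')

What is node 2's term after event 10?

1

[1] timeout(0) → N0(cand t1 [-])
[2] deliver 0→1 → N1(foll t1 [-])
[3] deliver 1→0 → N0(lead t1 [-])
[4] deliver 0→2 → N2(foll t1 [-])
[5] deliver 2→0 → ∅
[6] propose(0,'x') → N0(lead t1 [x])
[7] deliver 0→1 → N1(foll t1 [x])
[8] deliver 1→0 → ∅
[9] deliver 0→2 → N2(foll t1 [x])
[10] deliver 2→0 → ∅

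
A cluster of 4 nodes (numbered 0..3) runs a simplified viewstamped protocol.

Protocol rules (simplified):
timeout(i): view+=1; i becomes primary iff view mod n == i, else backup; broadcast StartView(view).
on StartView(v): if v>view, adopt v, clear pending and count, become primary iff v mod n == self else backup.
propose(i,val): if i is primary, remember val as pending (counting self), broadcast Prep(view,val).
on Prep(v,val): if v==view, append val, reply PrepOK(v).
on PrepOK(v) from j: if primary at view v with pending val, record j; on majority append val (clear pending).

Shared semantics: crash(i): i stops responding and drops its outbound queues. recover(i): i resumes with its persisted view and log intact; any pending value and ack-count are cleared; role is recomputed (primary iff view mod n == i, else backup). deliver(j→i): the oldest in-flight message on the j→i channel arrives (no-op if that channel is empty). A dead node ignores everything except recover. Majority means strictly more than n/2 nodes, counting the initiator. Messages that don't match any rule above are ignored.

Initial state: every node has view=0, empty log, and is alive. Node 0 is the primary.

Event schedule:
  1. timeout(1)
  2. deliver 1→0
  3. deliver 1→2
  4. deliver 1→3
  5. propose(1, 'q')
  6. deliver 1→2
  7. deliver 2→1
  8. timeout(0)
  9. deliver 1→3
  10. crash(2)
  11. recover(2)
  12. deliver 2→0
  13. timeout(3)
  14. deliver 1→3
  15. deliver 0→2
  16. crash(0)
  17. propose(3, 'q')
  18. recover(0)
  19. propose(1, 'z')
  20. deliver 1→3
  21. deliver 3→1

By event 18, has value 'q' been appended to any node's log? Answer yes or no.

after 1 — timeout(1): n1:prim/v1/[-]
after 2 — deliver 1→0: n0:back/v1/[-]
after 3 — deliver 1→2: n2:back/v1/[-]
after 4 — deliver 1→3: n3:back/v1/[-]
after 5 — propose(1,'q'): ·
after 6 — deliver 1→2: n2:back/v1/[q]
after 7 — deliver 2→1: ·
after 8 — timeout(0): n0:back/v2/[-]
after 9 — deliver 1→3: n3:back/v1/[q]
after 10 — crash(2): n2:✗back/v1/[q]
after 11 — recover(2): n2:back/v1/[q]
after 12 — deliver 2→0: ·
after 13 — timeout(3): n3:back/v2/[q]
after 14 — deliver 1→3: ·
after 15 — deliver 0→2: n2:prim/v2/[q]
after 16 — crash(0): n0:✗back/v2/[-]
after 17 — propose(3,'q'): ·
after 18 — recover(0): n0:back/v2/[-]

yes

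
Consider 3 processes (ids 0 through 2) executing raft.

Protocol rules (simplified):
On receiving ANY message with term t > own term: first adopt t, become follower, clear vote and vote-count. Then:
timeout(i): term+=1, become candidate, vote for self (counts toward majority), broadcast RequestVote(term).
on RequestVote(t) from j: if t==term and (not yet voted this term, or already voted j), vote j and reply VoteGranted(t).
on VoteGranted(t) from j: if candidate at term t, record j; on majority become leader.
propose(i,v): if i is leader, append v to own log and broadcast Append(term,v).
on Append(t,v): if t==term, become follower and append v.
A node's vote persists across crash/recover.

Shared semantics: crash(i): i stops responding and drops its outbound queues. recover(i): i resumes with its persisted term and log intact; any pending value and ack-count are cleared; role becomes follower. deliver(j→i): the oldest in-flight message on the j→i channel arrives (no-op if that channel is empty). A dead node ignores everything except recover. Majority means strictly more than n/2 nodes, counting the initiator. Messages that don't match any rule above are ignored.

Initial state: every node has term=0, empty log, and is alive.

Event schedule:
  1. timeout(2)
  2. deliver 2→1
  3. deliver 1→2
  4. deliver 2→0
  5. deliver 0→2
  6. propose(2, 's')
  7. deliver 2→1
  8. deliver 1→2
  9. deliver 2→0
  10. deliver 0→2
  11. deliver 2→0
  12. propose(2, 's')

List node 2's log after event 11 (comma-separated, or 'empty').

1. timeout(2):  <2:cand t1 ->
2. deliver 2→1:  <1:foll t1 ->
3. deliver 1→2:  <2:lead t1 ->
4. deliver 2→0:  <0:foll t1 ->
5. deliver 0→2:  nop
6. propose(2,'s'):  <2:lead t1 s>
7. deliver 2→1:  <1:foll t1 s>
8. deliver 1→2:  nop
9. deliver 2→0:  <0:foll t1 s>
10. deliver 0→2:  nop
11. deliver 2→0:  nop

s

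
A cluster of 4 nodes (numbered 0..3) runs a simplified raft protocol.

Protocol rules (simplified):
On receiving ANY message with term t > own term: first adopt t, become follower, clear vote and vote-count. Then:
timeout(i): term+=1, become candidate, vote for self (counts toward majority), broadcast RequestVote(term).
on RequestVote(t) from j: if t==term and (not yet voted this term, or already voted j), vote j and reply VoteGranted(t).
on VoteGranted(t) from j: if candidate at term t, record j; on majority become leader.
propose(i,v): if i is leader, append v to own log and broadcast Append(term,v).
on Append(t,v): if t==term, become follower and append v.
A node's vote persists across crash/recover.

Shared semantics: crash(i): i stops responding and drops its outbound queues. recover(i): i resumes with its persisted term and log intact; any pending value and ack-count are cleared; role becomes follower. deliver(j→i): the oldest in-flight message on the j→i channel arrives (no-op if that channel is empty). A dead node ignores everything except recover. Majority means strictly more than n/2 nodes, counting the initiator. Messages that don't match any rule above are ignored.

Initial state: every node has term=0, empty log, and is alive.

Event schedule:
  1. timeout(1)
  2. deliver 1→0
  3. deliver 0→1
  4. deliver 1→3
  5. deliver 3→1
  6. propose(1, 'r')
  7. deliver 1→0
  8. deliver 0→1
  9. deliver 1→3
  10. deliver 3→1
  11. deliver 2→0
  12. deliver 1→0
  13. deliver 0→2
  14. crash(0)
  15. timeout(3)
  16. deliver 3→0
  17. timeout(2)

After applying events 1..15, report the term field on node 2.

0

e1 timeout(1): 1[cand,t=1,-]
e2 deliver 1→0: 0[foll,t=1,-]
e3 deliver 0→1: ·
e4 deliver 1→3: 3[foll,t=1,-]
e5 deliver 3→1: 1[lead,t=1,-]
e6 propose(1,'r'): 1[lead,t=1,r]
e7 deliver 1→0: 0[foll,t=1,r]
e8 deliver 0→1: ·
e9 deliver 1→3: 3[foll,t=1,r]
e10 deliver 3→1: ·
e11 deliver 2→0: ·
e12 deliver 1→0: ·
e13 deliver 0→2: ·
e14 crash(0): 0[✗foll,t=1,r]
e15 timeout(3): 3[cand,t=2,r]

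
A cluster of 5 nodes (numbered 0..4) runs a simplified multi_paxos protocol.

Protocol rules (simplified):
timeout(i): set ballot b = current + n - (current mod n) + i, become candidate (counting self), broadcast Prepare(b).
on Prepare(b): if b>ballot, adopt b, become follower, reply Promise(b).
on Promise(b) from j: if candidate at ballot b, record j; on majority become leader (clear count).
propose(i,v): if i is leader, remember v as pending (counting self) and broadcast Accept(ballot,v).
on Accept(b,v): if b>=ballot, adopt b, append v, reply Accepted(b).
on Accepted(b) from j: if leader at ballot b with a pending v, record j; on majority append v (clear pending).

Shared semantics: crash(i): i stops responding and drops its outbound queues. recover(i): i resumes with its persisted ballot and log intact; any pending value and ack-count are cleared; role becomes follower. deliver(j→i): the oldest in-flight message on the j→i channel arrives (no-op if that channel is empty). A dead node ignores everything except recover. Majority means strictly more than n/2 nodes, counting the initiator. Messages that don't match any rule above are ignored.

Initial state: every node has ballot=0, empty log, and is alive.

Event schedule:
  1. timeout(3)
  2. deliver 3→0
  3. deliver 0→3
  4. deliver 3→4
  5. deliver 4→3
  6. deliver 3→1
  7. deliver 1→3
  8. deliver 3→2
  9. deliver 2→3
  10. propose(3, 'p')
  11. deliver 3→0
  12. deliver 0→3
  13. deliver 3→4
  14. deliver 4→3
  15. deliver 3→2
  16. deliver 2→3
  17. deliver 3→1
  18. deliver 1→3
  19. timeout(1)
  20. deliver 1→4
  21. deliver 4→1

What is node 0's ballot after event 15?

8

1. timeout(3):  <3:cand b8 ->
2. deliver 3→0:  <0:foll b8 ->
3. deliver 0→3:  nop
4. deliver 3→4:  <4:foll b8 ->
5. deliver 4→3:  <3:lead b8 ->
6. deliver 3→1:  <1:foll b8 ->
7. deliver 1→3:  nop
8. deliver 3→2:  <2:foll b8 ->
9. deliver 2→3:  nop
10. propose(3,'p'):  nop
11. deliver 3→0:  <0:foll b8 p>
12. deliver 0→3:  nop
13. deliver 3→4:  <4:foll b8 p>
14. deliver 4→3:  <3:lead b8 p>
15. deliver 3→2:  <2:foll b8 p>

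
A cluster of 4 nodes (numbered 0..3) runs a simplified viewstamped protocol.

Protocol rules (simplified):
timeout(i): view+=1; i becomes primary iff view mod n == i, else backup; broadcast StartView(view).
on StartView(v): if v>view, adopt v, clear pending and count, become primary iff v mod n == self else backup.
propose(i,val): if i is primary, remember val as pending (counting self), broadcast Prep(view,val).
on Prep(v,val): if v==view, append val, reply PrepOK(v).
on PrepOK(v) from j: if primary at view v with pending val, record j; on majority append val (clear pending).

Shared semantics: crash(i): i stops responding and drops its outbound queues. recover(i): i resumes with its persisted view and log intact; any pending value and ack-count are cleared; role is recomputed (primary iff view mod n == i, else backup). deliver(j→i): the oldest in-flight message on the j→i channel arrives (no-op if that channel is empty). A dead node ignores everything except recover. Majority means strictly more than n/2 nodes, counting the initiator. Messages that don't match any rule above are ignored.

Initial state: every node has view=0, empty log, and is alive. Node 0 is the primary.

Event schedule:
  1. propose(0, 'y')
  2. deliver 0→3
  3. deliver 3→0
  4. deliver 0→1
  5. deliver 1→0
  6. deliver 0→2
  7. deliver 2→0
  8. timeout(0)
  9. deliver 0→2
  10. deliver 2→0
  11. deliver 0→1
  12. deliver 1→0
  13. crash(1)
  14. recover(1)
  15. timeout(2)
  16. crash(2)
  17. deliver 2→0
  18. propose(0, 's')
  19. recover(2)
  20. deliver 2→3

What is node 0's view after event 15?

e1 propose(0,'y'): ·
e2 deliver 0→3: 3[back,v=0,y]
e3 deliver 3→0: ·
e4 deliver 0→1: 1[back,v=0,y]
e5 deliver 1→0: 0[prim,v=0,y]
e6 deliver 0→2: 2[back,v=0,y]
e7 deliver 2→0: ·
e8 timeout(0): 0[back,v=1,y]
e9 deliver 0→2: 2[back,v=1,y]
e10 deliver 2→0: ·
e11 deliver 0→1: 1[prim,v=1,y]
e12 deliver 1→0: ·
e13 crash(1): 1[✗prim,v=1,y]
e14 recover(1): 1[prim,v=1,y]
e15 timeout(2): 2[prim,v=2,y]

1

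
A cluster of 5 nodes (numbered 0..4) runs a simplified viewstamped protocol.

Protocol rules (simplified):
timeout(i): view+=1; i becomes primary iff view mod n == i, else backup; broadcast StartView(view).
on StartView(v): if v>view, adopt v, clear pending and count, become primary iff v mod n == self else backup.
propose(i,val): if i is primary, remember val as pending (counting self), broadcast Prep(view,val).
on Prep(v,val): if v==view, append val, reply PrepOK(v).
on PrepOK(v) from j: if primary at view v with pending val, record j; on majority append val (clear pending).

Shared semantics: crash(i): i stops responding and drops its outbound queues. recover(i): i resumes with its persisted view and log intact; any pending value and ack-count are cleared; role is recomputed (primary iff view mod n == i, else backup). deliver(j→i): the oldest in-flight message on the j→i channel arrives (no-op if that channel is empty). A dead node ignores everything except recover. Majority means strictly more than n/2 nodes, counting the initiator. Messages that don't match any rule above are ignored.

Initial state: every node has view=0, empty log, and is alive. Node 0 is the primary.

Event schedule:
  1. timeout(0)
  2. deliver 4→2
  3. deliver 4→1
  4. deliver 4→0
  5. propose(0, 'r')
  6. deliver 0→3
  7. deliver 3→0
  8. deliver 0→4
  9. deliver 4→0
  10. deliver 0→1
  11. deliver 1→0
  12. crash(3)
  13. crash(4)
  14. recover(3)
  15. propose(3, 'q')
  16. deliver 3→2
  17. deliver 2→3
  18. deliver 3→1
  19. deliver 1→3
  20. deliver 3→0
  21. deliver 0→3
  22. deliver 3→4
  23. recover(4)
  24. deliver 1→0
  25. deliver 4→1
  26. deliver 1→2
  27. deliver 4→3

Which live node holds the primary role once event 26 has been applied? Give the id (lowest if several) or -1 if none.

1

1. timeout(0):  <0:back v1 ->
2. deliver 4→2:  nop
3. deliver 4→1:  nop
4. deliver 4→0:  nop
5. propose(0,'r'):  nop
6. deliver 0→3:  <3:back v1 ->
7. deliver 3→0:  nop
8. deliver 0→4:  <4:back v1 ->
9. deliver 4→0:  nop
10. deliver 0→1:  <1:prim v1 ->
11. deliver 1→0:  nop
12. crash(3):  <3:✗back v1 ->
13. crash(4):  <4:✗back v1 ->
14. recover(3):  <3:back v1 ->
15. propose(3,'q'):  nop
16. deliver 3→2:  nop
17. deliver 2→3:  nop
18. deliver 3→1:  nop
19. deliver 1→3:  nop
20. deliver 3→0:  nop
21. deliver 0→3:  nop
22. deliver 3→4:  nop
23. recover(4):  <4:back v1 ->
24. deliver 1→0:  nop
25. deliver 4→1:  nop
26. deliver 1→2:  nop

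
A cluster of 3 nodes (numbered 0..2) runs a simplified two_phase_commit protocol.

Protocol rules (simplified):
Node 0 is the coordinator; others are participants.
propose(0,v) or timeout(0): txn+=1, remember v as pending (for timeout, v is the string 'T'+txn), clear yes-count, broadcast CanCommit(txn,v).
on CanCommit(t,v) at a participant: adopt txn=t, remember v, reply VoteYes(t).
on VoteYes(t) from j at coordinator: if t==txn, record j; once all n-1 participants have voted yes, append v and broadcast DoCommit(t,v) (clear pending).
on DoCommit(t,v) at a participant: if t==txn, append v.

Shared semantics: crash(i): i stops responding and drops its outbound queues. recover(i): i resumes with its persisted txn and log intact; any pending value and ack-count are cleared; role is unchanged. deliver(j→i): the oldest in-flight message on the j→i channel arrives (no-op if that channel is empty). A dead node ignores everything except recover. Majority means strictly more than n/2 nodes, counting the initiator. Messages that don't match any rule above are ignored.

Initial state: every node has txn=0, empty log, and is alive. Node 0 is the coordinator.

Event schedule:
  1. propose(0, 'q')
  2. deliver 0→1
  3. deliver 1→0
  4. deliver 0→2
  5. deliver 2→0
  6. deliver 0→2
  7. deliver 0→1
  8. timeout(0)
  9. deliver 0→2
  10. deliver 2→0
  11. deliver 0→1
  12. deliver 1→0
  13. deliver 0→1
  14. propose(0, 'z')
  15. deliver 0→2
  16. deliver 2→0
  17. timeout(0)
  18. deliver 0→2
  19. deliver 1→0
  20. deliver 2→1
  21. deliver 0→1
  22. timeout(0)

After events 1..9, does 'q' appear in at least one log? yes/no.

yes

step 1 propose(0,'q'): 0={coor,t=1,log=-}
step 2 deliver 0→1: 1={part,t=1,log=-}
step 3 deliver 1→0: —
step 4 deliver 0→2: 2={part,t=1,log=-}
step 5 deliver 2→0: 0={coor,t=1,log=q}
step 6 deliver 0→2: 2={part,t=1,log=q}
step 7 deliver 0→1: 1={part,t=1,log=q}
step 8 timeout(0): 0={coor,t=2,log=q}
step 9 deliver 0→2: 2={part,t=2,log=q}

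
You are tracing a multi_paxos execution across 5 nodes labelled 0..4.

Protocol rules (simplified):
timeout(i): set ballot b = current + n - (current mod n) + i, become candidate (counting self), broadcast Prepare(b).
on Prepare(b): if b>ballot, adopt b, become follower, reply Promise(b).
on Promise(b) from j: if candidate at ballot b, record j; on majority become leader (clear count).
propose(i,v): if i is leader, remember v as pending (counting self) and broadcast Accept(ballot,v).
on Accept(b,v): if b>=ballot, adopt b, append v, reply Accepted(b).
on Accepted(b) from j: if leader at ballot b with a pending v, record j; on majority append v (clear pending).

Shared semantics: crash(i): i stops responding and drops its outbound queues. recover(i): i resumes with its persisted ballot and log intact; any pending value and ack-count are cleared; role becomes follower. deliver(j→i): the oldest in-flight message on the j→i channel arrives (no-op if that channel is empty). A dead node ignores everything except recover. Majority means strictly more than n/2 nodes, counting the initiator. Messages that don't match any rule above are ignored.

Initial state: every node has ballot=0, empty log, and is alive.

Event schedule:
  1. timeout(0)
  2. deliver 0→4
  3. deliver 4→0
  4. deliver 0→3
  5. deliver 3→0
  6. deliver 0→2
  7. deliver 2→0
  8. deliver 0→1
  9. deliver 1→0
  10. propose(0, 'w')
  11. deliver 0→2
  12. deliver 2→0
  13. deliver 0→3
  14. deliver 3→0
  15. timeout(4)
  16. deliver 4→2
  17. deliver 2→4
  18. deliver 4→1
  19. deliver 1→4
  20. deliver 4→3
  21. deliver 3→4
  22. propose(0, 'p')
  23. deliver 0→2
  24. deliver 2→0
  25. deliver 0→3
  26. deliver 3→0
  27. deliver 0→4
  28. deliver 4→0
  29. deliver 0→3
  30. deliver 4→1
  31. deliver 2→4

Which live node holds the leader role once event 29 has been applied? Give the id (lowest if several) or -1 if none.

4

e1 timeout(0): 0[cand,b=5,-]
e2 deliver 0→4: 4[foll,b=5,-]
e3 deliver 4→0: ·
e4 deliver 0→3: 3[foll,b=5,-]
e5 deliver 3→0: 0[lead,b=5,-]
e6 deliver 0→2: 2[foll,b=5,-]
e7 deliver 2→0: ·
e8 deliver 0→1: 1[foll,b=5,-]
e9 deliver 1→0: ·
e10 propose(0,'w'): ·
e11 deliver 0→2: 2[foll,b=5,w]
e12 deliver 2→0: ·
e13 deliver 0→3: 3[foll,b=5,w]
e14 deliver 3→0: 0[lead,b=5,w]
e15 timeout(4): 4[cand,b=14,-]
e16 deliver 4→2: 2[foll,b=14,w]
e17 deliver 2→4: ·
e18 deliver 4→1: 1[foll,b=14,-]
e19 deliver 1→4: 4[lead,b=14,-]
e20 deliver 4→3: 3[foll,b=14,w]
e21 deliver 3→4: ·
e22 propose(0,'p'): ·
e23 deliver 0→2: ·
e24 deliver 2→0: ·
e25 deliver 0→3: ·
e26 deliver 3→0: ·
e27 deliver 0→4: ·
e28 deliver 4→0: 0[foll,b=14,w]
e29 deliver 0→3: ·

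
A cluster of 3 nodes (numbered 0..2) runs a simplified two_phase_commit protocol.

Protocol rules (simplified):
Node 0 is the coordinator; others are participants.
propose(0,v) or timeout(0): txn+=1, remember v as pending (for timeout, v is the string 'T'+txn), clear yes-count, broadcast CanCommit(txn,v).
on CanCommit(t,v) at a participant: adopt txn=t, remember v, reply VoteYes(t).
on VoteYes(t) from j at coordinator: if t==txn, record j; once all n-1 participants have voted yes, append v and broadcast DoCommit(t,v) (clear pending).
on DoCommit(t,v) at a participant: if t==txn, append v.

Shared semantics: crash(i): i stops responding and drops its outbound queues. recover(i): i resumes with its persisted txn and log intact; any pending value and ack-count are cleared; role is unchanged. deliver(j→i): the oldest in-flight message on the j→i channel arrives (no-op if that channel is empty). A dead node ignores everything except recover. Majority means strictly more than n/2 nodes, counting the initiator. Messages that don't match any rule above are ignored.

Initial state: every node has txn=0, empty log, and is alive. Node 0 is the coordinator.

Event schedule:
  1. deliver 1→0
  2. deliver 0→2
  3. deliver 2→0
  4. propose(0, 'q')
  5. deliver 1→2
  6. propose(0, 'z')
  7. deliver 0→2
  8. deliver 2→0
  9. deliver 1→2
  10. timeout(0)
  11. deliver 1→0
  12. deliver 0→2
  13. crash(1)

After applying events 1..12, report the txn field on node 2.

2

after 1 — deliver 1→0: ·
after 2 — deliver 0→2: ·
after 3 — deliver 2→0: ·
after 4 — propose(0,'q'): n0:coor/t1/[-]
after 5 — deliver 1→2: ·
after 6 — propose(0,'z'): n0:coor/t2/[-]
after 7 — deliver 0→2: n2:part/t1/[-]
after 8 — deliver 2→0: ·
after 9 — deliver 1→2: ·
after 10 — timeout(0): n0:coor/t3/[-]
after 11 — deliver 1→0: ·
after 12 — deliver 0→2: n2:part/t2/[-]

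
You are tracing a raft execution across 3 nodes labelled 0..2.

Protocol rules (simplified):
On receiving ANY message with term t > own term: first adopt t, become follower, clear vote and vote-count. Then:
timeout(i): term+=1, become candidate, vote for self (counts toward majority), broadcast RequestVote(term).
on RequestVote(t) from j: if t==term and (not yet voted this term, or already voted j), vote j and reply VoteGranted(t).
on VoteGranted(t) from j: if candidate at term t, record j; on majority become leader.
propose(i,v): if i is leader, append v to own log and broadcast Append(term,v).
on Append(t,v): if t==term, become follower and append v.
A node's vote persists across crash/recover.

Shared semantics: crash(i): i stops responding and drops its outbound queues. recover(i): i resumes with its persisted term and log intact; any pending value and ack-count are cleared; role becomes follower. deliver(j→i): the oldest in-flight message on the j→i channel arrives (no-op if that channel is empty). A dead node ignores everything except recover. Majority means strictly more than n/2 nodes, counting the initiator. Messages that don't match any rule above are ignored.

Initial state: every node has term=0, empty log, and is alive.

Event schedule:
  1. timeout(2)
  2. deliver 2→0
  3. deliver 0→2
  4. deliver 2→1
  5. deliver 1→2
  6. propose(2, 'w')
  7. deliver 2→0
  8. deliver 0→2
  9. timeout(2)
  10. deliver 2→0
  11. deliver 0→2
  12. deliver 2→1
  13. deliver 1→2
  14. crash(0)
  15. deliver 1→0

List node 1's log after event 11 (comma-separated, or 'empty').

empty

[1] timeout(2) → N2(cand t1 [-])
[2] deliver 2→0 → N0(foll t1 [-])
[3] deliver 0→2 → N2(lead t1 [-])
[4] deliver 2→1 → N1(foll t1 [-])
[5] deliver 1→2 → ∅
[6] propose(2,'w') → N2(lead t1 [w])
[7] deliver 2→0 → N0(foll t1 [w])
[8] deliver 0→2 → ∅
[9] timeout(2) → N2(cand t2 [w])
[10] deliver 2→0 → N0(foll t2 [w])
[11] deliver 0→2 → N2(lead t2 [w])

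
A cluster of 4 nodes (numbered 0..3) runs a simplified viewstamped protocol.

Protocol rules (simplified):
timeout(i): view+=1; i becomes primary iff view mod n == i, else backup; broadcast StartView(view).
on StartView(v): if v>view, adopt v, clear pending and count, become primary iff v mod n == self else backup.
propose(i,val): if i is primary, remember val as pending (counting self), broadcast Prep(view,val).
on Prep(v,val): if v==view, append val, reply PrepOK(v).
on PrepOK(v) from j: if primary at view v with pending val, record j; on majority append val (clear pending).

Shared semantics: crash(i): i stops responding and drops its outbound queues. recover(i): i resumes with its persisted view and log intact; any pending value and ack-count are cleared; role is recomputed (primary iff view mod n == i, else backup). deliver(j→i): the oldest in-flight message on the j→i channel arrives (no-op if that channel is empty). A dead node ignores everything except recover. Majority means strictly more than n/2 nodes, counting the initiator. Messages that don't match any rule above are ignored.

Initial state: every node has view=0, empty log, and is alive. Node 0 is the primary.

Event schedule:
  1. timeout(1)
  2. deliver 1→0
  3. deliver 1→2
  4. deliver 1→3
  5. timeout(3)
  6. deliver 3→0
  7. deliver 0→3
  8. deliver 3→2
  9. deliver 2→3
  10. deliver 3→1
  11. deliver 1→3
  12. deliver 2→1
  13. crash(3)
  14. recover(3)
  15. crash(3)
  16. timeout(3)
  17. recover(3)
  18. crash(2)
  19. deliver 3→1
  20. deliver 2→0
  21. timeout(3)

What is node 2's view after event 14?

after 1 — timeout(1): n1:prim/v1/[-]
after 2 — deliver 1→0: n0:back/v1/[-]
after 3 — deliver 1→2: n2:back/v1/[-]
after 4 — deliver 1→3: n3:back/v1/[-]
after 5 — timeout(3): n3:back/v2/[-]
after 6 — deliver 3→0: n0:back/v2/[-]
after 7 — deliver 0→3: ·
after 8 — deliver 3→2: n2:prim/v2/[-]
after 9 — deliver 2→3: ·
after 10 — deliver 3→1: n1:back/v2/[-]
after 11 — deliver 1→3: ·
after 12 — deliver 2→1: ·
after 13 — crash(3): n3:✗back/v2/[-]
after 14 — recover(3): n3:back/v2/[-]

2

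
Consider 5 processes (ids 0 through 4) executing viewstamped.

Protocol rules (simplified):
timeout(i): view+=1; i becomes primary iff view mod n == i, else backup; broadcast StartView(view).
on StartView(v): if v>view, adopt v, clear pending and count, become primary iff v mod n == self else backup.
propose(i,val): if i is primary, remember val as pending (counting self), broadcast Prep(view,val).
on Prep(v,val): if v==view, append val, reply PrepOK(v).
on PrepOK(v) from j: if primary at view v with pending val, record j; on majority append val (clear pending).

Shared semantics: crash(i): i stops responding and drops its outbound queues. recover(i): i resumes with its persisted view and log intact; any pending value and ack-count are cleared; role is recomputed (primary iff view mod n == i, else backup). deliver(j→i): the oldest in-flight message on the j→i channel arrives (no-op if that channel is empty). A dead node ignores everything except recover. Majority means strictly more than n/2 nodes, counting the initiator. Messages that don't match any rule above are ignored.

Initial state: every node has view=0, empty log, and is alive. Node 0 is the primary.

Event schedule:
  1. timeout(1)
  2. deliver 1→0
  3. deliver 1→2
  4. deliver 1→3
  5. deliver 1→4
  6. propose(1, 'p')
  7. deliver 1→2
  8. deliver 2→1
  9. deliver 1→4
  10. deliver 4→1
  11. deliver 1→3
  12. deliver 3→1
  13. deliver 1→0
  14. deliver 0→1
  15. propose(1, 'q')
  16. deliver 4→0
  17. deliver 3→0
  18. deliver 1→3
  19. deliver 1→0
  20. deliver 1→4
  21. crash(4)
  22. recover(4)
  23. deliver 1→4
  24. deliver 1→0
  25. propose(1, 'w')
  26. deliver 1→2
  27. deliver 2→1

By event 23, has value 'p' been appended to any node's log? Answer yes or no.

yes

[1] timeout(1) → N1(prim v1 [-])
[2] deliver 1→0 → N0(back v1 [-])
[3] deliver 1→2 → N2(back v1 [-])
[4] deliver 1→3 → N3(back v1 [-])
[5] deliver 1→4 → N4(back v1 [-])
[6] propose(1,'p') → ∅
[7] deliver 1→2 → N2(back v1 [p])
[8] deliver 2→1 → ∅
[9] deliver 1→4 → N4(back v1 [p])
[10] deliver 4→1 → N1(prim v1 [p])
[11] deliver 1→3 → N3(back v1 [p])
[12] deliver 3→1 → ∅
[13] deliver 1→0 → N0(back v1 [p])
[14] deliver 0→1 → ∅
[15] propose(1,'q') → ∅
[16] deliver 4→0 → ∅
[17] deliver 3→0 → ∅
[18] deliver 1→3 → N3(back v1 [p,q])
[19] deliver 1→0 → N0(back v1 [p,q])
[20] deliver 1→4 → N4(back v1 [p,q])
[21] crash(4) → N4(✗back v1 [p,q])
[22] recover(4) → N4(back v1 [p,q])
[23] deliver 1→4 → ∅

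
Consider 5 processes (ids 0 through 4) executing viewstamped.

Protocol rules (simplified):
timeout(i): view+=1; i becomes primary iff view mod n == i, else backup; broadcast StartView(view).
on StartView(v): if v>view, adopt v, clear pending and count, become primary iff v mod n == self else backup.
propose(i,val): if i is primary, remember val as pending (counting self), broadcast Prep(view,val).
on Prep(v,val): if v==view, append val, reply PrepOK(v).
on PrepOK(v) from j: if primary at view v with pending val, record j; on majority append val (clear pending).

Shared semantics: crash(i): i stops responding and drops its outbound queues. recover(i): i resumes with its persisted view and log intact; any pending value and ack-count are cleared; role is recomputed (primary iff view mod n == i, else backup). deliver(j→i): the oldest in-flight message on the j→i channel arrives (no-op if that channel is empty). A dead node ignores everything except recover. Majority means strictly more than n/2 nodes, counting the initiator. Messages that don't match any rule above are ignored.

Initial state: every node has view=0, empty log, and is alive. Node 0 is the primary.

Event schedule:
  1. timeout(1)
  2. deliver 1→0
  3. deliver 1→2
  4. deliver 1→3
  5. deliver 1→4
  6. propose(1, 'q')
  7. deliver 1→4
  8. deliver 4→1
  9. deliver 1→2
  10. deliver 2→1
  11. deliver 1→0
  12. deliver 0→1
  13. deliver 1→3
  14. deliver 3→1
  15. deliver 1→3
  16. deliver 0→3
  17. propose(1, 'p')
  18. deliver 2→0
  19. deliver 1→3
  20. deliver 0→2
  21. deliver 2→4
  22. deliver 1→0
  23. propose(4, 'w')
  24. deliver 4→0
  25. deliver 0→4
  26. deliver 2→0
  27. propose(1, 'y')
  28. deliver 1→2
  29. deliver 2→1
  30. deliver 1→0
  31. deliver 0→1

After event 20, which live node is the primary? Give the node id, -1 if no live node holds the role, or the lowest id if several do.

after 1 — timeout(1): n1:prim/v1/[-]
after 2 — deliver 1→0: n0:back/v1/[-]
after 3 — deliver 1→2: n2:back/v1/[-]
after 4 — deliver 1→3: n3:back/v1/[-]
after 5 — deliver 1→4: n4:back/v1/[-]
after 6 — propose(1,'q'): ·
after 7 — deliver 1→4: n4:back/v1/[q]
after 8 — deliver 4→1: ·
after 9 — deliver 1→2: n2:back/v1/[q]
after 10 — deliver 2→1: n1:prim/v1/[q]
after 11 — deliver 1→0: n0:back/v1/[q]
after 12 — deliver 0→1: ·
after 13 — deliver 1→3: n3:back/v1/[q]
after 14 — deliver 3→1: ·
after 15 — deliver 1→3: ·
after 16 — deliver 0→3: ·
after 17 — propose(1,'p'): ·
after 18 — deliver 2→0: ·
after 19 — deliver 1→3: n3:back/v1/[q,p]
after 20 — deliver 0→2: ·

1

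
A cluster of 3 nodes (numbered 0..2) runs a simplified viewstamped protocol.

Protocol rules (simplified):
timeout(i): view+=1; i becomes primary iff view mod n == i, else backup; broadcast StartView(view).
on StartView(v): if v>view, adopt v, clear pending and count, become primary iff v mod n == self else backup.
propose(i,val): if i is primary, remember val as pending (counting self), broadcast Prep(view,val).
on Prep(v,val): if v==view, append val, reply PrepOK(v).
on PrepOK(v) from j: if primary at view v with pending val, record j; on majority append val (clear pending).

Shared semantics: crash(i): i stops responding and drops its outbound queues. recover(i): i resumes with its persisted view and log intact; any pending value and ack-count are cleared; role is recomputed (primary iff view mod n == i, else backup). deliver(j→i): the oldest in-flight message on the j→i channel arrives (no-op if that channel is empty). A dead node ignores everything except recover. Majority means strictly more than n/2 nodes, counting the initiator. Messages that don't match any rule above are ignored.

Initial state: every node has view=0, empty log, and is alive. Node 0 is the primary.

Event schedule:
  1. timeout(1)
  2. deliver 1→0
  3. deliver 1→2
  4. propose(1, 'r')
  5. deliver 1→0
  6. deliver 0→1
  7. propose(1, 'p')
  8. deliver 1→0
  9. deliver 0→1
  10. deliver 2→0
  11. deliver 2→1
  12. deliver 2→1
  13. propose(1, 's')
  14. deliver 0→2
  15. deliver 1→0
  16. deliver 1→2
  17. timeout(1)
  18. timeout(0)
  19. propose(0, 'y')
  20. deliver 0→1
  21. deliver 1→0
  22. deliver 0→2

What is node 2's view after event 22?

e1 timeout(1): 1[prim,v=1,-]
e2 deliver 1→0: 0[back,v=1,-]
e3 deliver 1→2: 2[back,v=1,-]
e4 propose(1,'r'): ·
e5 deliver 1→0: 0[back,v=1,r]
e6 deliver 0→1: 1[prim,v=1,r]
e7 propose(1,'p'): ·
e8 deliver 1→0: 0[back,v=1,r,p]
e9 deliver 0→1: 1[prim,v=1,r,p]
e10 deliver 2→0: ·
e11 deliver 2→1: ·
e12 deliver 2→1: ·
e13 propose(1,'s'): ·
e14 deliver 0→2: ·
e15 deliver 1→0: 0[back,v=1,r,p,s]
e16 deliver 1→2: 2[back,v=1,r]
e17 timeout(1): 1[back,v=2,r,p]
e18 timeout(0): 0[back,v=2,r,p,s]
e19 propose(0,'y'): ·
e20 deliver 0→1: ·
e21 deliver 1→0: ·
e22 deliver 0→2: 2[prim,v=2,r]

2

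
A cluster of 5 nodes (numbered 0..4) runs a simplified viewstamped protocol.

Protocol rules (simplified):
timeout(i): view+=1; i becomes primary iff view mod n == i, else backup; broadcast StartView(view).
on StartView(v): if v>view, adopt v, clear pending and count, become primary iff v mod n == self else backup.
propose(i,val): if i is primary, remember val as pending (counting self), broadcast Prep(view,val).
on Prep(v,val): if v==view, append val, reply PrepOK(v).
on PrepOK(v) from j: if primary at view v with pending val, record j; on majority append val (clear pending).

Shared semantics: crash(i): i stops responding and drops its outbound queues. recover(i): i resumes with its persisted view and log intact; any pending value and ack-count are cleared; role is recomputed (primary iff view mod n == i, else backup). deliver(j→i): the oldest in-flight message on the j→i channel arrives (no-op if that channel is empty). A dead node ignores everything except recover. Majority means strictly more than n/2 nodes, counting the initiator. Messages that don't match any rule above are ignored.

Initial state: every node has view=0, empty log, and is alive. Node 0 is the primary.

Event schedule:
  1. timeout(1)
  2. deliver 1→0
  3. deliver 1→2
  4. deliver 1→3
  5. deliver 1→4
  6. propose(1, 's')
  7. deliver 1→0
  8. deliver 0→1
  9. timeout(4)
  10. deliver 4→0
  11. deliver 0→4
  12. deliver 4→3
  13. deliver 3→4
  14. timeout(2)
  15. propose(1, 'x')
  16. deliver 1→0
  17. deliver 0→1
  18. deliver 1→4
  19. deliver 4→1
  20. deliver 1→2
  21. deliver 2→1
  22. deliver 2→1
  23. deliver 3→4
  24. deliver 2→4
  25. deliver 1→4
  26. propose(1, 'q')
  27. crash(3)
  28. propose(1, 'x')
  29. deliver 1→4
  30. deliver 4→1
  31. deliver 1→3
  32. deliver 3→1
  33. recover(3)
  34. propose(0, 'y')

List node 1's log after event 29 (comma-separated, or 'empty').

[1] timeout(1) → N1(prim v1 [-])
[2] deliver 1→0 → N0(back v1 [-])
[3] deliver 1→2 → N2(back v1 [-])
[4] deliver 1→3 → N3(back v1 [-])
[5] deliver 1→4 → N4(back v1 [-])
[6] propose(1,'s') → ∅
[7] deliver 1→0 → N0(back v1 [s])
[8] deliver 0→1 → ∅
[9] timeout(4) → N4(back v2 [-])
[10] deliver 4→0 → N0(back v2 [s])
[11] deliver 0→4 → ∅
[12] deliver 4→3 → N3(back v2 [-])
[13] deliver 3→4 → ∅
[14] timeout(2) → N2(prim v2 [-])
[15] propose(1,'x') → ∅
[16] deliver 1→0 → ∅
[17] deliver 0→1 → ∅
[18] deliver 1→4 → ∅
[19] deliver 4→1 → N1(back v2 [-])
[20] deliver 1→2 → ∅
[21] deliver 2→1 → ∅
[22] deliver 2→1 → ∅
[23] deliver 3→4 → ∅
[24] deliver 2→4 → ∅
[25] deliver 1→4 → ∅
[26] propose(1,'q') → ∅
[27] crash(3) → N3(✗back v2 [-])
[28] propose(1,'x') → ∅
[29] deliver 1→4 → ∅

empty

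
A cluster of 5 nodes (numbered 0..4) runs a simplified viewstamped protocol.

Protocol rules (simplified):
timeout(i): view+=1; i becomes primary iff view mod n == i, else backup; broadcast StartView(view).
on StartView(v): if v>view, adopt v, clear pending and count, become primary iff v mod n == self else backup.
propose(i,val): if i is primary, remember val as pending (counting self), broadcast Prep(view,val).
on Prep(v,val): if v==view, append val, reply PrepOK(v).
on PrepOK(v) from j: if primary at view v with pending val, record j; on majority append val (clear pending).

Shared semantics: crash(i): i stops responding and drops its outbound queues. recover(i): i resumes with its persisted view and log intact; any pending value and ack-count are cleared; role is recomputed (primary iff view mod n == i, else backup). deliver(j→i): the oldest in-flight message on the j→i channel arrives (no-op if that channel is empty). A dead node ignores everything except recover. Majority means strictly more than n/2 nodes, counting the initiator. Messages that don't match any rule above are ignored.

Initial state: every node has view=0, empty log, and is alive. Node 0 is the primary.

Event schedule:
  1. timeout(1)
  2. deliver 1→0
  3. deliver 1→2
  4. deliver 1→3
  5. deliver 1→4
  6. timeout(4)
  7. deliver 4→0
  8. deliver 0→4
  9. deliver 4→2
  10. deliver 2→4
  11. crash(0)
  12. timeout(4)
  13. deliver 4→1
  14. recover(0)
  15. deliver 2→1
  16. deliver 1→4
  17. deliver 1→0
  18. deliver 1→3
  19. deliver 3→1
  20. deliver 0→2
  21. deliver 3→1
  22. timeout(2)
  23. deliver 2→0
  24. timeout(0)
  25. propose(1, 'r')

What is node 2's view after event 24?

[1] timeout(1) → N1(prim v1 [-])
[2] deliver 1→0 → N0(back v1 [-])
[3] deliver 1→2 → N2(back v1 [-])
[4] deliver 1→3 → N3(back v1 [-])
[5] deliver 1→4 → N4(back v1 [-])
[6] timeout(4) → N4(back v2 [-])
[7] deliver 4→0 → N0(back v2 [-])
[8] deliver 0→4 → ∅
[9] deliver 4→2 → N2(prim v2 [-])
[10] deliver 2→4 → ∅
[11] crash(0) → N0(✗back v2 [-])
[12] timeout(4) → N4(back v3 [-])
[13] deliver 4→1 → N1(back v2 [-])
[14] recover(0) → N0(back v2 [-])
[15] deliver 2→1 → ∅
[16] deliver 1→4 → ∅
[17] deliver 1→0 → ∅
[18] deliver 1→3 → ∅
[19] deliver 3→1 → ∅
[20] deliver 0→2 → ∅
[21] deliver 3→1 → ∅
[22] timeout(2) → N2(back v3 [-])
[23] deliver 2→0 → N0(back v3 [-])
[24] timeout(0) → N0(back v4 [-])

3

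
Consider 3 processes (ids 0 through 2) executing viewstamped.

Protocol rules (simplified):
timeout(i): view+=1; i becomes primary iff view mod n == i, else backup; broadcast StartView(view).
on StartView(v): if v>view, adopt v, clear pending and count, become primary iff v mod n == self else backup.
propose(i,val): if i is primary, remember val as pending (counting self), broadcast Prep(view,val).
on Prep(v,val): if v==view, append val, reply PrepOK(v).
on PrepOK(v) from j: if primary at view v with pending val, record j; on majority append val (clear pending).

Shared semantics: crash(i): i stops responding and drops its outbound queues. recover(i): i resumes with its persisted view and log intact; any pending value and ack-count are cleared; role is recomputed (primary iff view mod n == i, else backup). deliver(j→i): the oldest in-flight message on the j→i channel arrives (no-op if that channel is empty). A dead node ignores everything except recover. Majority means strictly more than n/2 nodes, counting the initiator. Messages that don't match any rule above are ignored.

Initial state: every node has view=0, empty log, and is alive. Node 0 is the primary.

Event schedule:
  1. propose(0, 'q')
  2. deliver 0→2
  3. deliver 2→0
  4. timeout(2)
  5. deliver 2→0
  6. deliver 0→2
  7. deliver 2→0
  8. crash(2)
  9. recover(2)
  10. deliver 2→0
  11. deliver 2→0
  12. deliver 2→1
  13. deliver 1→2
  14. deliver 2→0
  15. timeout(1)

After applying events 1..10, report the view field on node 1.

0

e1 propose(0,'q'): ·
e2 deliver 0→2: 2[back,v=0,q]
e3 deliver 2→0: 0[prim,v=0,q]
e4 timeout(2): 2[back,v=1,q]
e5 deliver 2→0: 0[back,v=1,q]
e6 deliver 0→2: ·
e7 deliver 2→0: ·
e8 crash(2): 2[✗back,v=1,q]
e9 recover(2): 2[back,v=1,q]
e10 deliver 2→0: ·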